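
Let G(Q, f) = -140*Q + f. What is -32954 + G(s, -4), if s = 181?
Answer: -58298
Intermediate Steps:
G(Q, f) = f - 140*Q
-32954 + G(s, -4) = -32954 + (-4 - 140*181) = -32954 + (-4 - 25340) = -32954 - 25344 = -58298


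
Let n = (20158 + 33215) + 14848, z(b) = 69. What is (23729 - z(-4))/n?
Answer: 23660/68221 ≈ 0.34681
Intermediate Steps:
n = 68221 (n = 53373 + 14848 = 68221)
(23729 - z(-4))/n = (23729 - 1*69)/68221 = (23729 - 69)*(1/68221) = 23660*(1/68221) = 23660/68221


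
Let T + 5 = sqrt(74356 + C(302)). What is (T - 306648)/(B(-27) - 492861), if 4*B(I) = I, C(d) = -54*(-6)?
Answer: 1226612/1971471 - 8*sqrt(18670)/1971471 ≈ 0.62163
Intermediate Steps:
C(d) = 324
B(I) = I/4
T = -5 + 2*sqrt(18670) (T = -5 + sqrt(74356 + 324) = -5 + sqrt(74680) = -5 + 2*sqrt(18670) ≈ 268.28)
(T - 306648)/(B(-27) - 492861) = ((-5 + 2*sqrt(18670)) - 306648)/((1/4)*(-27) - 492861) = (-306653 + 2*sqrt(18670))/(-27/4 - 492861) = (-306653 + 2*sqrt(18670))/(-1971471/4) = (-306653 + 2*sqrt(18670))*(-4/1971471) = 1226612/1971471 - 8*sqrt(18670)/1971471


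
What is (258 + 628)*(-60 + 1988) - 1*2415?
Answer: 1705793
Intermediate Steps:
(258 + 628)*(-60 + 1988) - 1*2415 = 886*1928 - 2415 = 1708208 - 2415 = 1705793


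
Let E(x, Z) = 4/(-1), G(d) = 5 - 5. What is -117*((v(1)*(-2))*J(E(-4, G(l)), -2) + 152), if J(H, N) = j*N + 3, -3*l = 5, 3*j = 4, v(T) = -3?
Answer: -18018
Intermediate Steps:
j = 4/3 (j = (⅓)*4 = 4/3 ≈ 1.3333)
l = -5/3 (l = -⅓*5 = -5/3 ≈ -1.6667)
G(d) = 0
E(x, Z) = -4 (E(x, Z) = 4*(-1) = -4)
J(H, N) = 3 + 4*N/3 (J(H, N) = 4*N/3 + 3 = 3 + 4*N/3)
-117*((v(1)*(-2))*J(E(-4, G(l)), -2) + 152) = -117*((-3*(-2))*(3 + (4/3)*(-2)) + 152) = -117*(6*(3 - 8/3) + 152) = -117*(6*(⅓) + 152) = -117*(2 + 152) = -117*154 = -18018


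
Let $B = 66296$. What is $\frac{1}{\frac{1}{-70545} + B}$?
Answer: $\frac{70545}{4676851319} \approx 1.5084 \cdot 10^{-5}$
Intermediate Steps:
$\frac{1}{\frac{1}{-70545} + B} = \frac{1}{\frac{1}{-70545} + 66296} = \frac{1}{- \frac{1}{70545} + 66296} = \frac{1}{\frac{4676851319}{70545}} = \frac{70545}{4676851319}$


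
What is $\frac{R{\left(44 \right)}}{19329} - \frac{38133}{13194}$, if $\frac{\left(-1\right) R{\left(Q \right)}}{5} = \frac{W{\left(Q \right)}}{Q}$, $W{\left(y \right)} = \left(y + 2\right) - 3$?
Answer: $- \frac{1801891001}{623398908} \approx -2.8904$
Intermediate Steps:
$W{\left(y \right)} = -1 + y$ ($W{\left(y \right)} = \left(2 + y\right) - 3 = -1 + y$)
$R{\left(Q \right)} = - \frac{5 \left(-1 + Q\right)}{Q}$ ($R{\left(Q \right)} = - 5 \frac{-1 + Q}{Q} = - \frac{5 \left(-1 + Q\right)}{Q}$)
$\frac{R{\left(44 \right)}}{19329} - \frac{38133}{13194} = \frac{-5 + \frac{5}{44}}{19329} - \frac{38133}{13194} = \left(-5 + 5 \cdot \frac{1}{44}\right) \frac{1}{19329} - \frac{4237}{1466} = \left(-5 + \frac{5}{44}\right) \frac{1}{19329} - \frac{4237}{1466} = \left(- \frac{215}{44}\right) \frac{1}{19329} - \frac{4237}{1466} = - \frac{215}{850476} - \frac{4237}{1466} = - \frac{1801891001}{623398908}$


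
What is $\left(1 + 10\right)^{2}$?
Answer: $121$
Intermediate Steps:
$\left(1 + 10\right)^{2} = 11^{2} = 121$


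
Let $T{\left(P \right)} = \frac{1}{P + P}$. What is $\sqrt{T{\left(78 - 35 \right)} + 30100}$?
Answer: $\frac{\sqrt{222619686}}{86} \approx 173.49$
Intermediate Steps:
$T{\left(P \right)} = \frac{1}{2 P}$
$\sqrt{T{\left(78 - 35 \right)} + 30100} = \sqrt{\frac{1}{2 \left(78 - 35\right)} + 30100} = \sqrt{\frac{1}{2 \cdot 43} + 30100} = \sqrt{\frac{1}{2} \cdot \frac{1}{43} + 30100} = \sqrt{\frac{1}{86} + 30100} = \sqrt{\frac{2588601}{86}} = \frac{\sqrt{222619686}}{86}$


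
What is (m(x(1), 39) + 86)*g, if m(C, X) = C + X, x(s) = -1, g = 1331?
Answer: 165044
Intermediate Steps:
(m(x(1), 39) + 86)*g = ((-1 + 39) + 86)*1331 = (38 + 86)*1331 = 124*1331 = 165044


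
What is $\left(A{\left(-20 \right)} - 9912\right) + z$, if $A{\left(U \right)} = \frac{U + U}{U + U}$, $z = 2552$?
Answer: $-7359$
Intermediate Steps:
$A{\left(U \right)} = 1$ ($A{\left(U \right)} = \frac{2 U}{2 U} = 2 U \frac{1}{2 U} = 1$)
$\left(A{\left(-20 \right)} - 9912\right) + z = \left(1 - 9912\right) + 2552 = -9911 + 2552 = -7359$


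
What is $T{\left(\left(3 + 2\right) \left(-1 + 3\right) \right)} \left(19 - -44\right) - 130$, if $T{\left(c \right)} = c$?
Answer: $500$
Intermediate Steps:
$T{\left(\left(3 + 2\right) \left(-1 + 3\right) \right)} \left(19 - -44\right) - 130 = \left(3 + 2\right) \left(-1 + 3\right) \left(19 - -44\right) - 130 = 5 \cdot 2 \left(19 + 44\right) - 130 = 10 \cdot 63 - 130 = 630 - 130 = 500$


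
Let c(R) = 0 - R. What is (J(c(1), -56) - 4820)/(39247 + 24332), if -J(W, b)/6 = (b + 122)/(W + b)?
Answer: -91448/1208001 ≈ -0.075702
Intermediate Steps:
c(R) = -R
J(W, b) = -6*(122 + b)/(W + b) (J(W, b) = -6*(b + 122)/(W + b) = -6*(122 + b)/(W + b))
(J(c(1), -56) - 4820)/(39247 + 24332) = (6*(-122 - 1*(-56))/(-1*1 - 56) - 4820)/(39247 + 24332) = (6*(-122 + 56)/(-1 - 56) - 4820)/63579 = (6*(-66)/(-57) - 4820)*(1/63579) = (6*(-1/57)*(-66) - 4820)*(1/63579) = (132/19 - 4820)*(1/63579) = -91448/19*1/63579 = -91448/1208001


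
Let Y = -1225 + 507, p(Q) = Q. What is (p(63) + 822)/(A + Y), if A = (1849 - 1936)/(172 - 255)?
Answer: -73455/59507 ≈ -1.2344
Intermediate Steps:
A = 87/83 (A = -87/(-83) = -87*(-1/83) = 87/83 ≈ 1.0482)
Y = -718
(p(63) + 822)/(A + Y) = (63 + 822)/(87/83 - 718) = 885/(-59507/83) = 885*(-83/59507) = -73455/59507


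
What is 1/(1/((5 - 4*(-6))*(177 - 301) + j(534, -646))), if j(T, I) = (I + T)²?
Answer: 8948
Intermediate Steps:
1/(1/((5 - 4*(-6))*(177 - 301) + j(534, -646))) = 1/(1/((5 - 4*(-6))*(177 - 301) + (-646 + 534)²)) = 1/(1/((5 + 24)*(-124) + (-112)²)) = 1/(1/(29*(-124) + 12544)) = 1/(1/(-3596 + 12544)) = 1/(1/8948) = 8948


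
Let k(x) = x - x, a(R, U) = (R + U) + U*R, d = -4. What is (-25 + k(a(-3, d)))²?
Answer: 625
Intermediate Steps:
a(R, U) = R + U + R*U (a(R, U) = (R + U) + R*U = R + U + R*U)
k(x) = 0
(-25 + k(a(-3, d)))² = (-25 + 0)² = (-25)² = 625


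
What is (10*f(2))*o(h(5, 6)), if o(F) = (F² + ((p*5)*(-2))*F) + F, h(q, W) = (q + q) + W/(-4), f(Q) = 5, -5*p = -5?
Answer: -425/2 ≈ -212.50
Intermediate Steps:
p = 1 (p = -⅕*(-5) = 1)
h(q, W) = 2*q - W/4 (h(q, W) = 2*q + W*(-¼) = 2*q - W/4)
o(F) = F² - 9*F (o(F) = (F² + ((1*5)*(-2))*F) + F = (F² + (5*(-2))*F) + F = (F² - 10*F) + F = F² - 9*F)
(10*f(2))*o(h(5, 6)) = (10*5)*((2*5 - ¼*6)*(-9 + (2*5 - ¼*6))) = 50*((10 - 3/2)*(-9 + (10 - 3/2))) = 50*(17*(-9 + 17/2)/2) = 50*((17/2)*(-½)) = 50*(-17/4) = -425/2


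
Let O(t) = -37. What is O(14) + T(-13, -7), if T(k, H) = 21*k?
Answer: -310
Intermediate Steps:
O(14) + T(-13, -7) = -37 + 21*(-13) = -37 - 273 = -310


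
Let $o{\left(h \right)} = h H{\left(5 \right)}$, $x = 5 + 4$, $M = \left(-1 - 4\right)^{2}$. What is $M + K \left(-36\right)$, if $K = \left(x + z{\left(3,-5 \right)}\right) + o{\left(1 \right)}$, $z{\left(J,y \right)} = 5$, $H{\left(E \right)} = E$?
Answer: $-659$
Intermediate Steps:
$M = 25$ ($M = \left(-5\right)^{2} = 25$)
$x = 9$
$o{\left(h \right)} = 5 h$ ($o{\left(h \right)} = h 5 = 5 h$)
$K = 19$ ($K = \left(9 + 5\right) + 5 \cdot 1 = 14 + 5 = 19$)
$M + K \left(-36\right) = 25 + 19 \left(-36\right) = 25 - 684 = -659$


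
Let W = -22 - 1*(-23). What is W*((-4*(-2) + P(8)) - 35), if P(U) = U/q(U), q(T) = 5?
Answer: -127/5 ≈ -25.400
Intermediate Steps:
P(U) = U/5
W = 1 (W = -22 + 23 = 1)
W*((-4*(-2) + P(8)) - 35) = 1*((-4*(-2) + (⅕)*8) - 35) = 1*((8 + 8/5) - 35) = 1*(48/5 - 35) = 1*(-127/5) = -127/5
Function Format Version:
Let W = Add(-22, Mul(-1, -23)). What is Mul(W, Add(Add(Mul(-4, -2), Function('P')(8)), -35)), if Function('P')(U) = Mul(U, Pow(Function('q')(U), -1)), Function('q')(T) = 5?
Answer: Rational(-127, 5) ≈ -25.400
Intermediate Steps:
Function('P')(U) = Mul(Rational(1, 5), U) (Function('P')(U) = Mul(U, Pow(5, -1)) = Mul(U, Rational(1, 5)) = Mul(Rational(1, 5), U))
W = 1 (W = Add(-22, 23) = 1)
Mul(W, Add(Add(Mul(-4, -2), Function('P')(8)), -35)) = Mul(1, Add(Add(Mul(-4, -2), Mul(Rational(1, 5), 8)), -35)) = Mul(1, Add(Add(8, Rational(8, 5)), -35)) = Mul(1, Add(Rational(48, 5), -35)) = Mul(1, Rational(-127, 5)) = Rational(-127, 5)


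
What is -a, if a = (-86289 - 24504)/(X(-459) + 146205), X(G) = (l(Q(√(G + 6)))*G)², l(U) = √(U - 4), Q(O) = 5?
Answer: 36931/118962 ≈ 0.31044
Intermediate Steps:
l(U) = √(-4 + U)
X(G) = G² (X(G) = (√(-4 + 5)*G)² = (√1*G)² = (1*G)² = G²)
a = -36931/118962 (a = (-86289 - 24504)/((-459)² + 146205) = -110793/(210681 + 146205) = -110793/356886 = -110793*1/356886 = -36931/118962 ≈ -0.31044)
-a = -1*(-36931/118962) = 36931/118962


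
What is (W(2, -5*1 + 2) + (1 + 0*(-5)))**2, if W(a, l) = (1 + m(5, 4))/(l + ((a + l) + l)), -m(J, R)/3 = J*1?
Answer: 9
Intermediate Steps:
m(J, R) = -3*J
W(a, l) = -14/(a + 3*l) (W(a, l) = (1 - 3*5)/(l + ((a + l) + l)) = (1 - 15)/(l + (a + 2*l)) = -14/(a + 3*l))
(W(2, -5*1 + 2) + (1 + 0*(-5)))**2 = (-14/(2 + 3*(-5*1 + 2)) + (1 + 0*(-5)))**2 = (-14/(2 + 3*(-5 + 2)) + (1 + 0))**2 = (-14/(2 + 3*(-3)) + 1)**2 = (-14/(2 - 9) + 1)**2 = (-14/(-7) + 1)**2 = (-14*(-1/7) + 1)**2 = (2 + 1)**2 = 3**2 = 9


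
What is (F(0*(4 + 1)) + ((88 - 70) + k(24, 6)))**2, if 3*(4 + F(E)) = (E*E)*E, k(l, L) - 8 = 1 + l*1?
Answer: 2209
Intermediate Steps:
k(l, L) = 9 + l (k(l, L) = 8 + (1 + l*1) = 8 + (1 + l) = 9 + l)
F(E) = -4 + E**3/3 (F(E) = -4 + ((E*E)*E)/3 = -4 + (E**2*E)/3 = -4 + E**3/3)
(F(0*(4 + 1)) + ((88 - 70) + k(24, 6)))**2 = ((-4 + (0*(4 + 1))**3/3) + ((88 - 70) + (9 + 24)))**2 = ((-4 + (0*5)**3/3) + (18 + 33))**2 = ((-4 + (1/3)*0**3) + 51)**2 = ((-4 + (1/3)*0) + 51)**2 = ((-4 + 0) + 51)**2 = (-4 + 51)**2 = 47**2 = 2209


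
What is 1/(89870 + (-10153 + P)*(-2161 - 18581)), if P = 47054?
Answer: -1/765310672 ≈ -1.3067e-9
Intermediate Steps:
1/(89870 + (-10153 + P)*(-2161 - 18581)) = 1/(89870 + (-10153 + 47054)*(-2161 - 18581)) = 1/(89870 + 36901*(-20742)) = 1/(89870 - 765400542) = 1/(-765310672) = -1/765310672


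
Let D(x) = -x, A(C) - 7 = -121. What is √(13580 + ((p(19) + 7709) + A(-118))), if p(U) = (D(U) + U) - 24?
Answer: √21151 ≈ 145.43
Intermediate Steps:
A(C) = -114 (A(C) = 7 - 121 = -114)
p(U) = -24 (p(U) = (-U + U) - 24 = 0 - 24 = -24)
√(13580 + ((p(19) + 7709) + A(-118))) = √(13580 + ((-24 + 7709) - 114)) = √(13580 + (7685 - 114)) = √(13580 + 7571) = √21151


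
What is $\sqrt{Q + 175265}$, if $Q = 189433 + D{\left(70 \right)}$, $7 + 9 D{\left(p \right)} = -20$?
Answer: $\sqrt{364695} \approx 603.9$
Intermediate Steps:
$D{\left(p \right)} = -3$ ($D{\left(p \right)} = - \frac{7}{9} + \frac{1}{9} \left(-20\right) = - \frac{7}{9} - \frac{20}{9} = -3$)
$Q = 189430$ ($Q = 189433 - 3 = 189430$)
$\sqrt{Q + 175265} = \sqrt{189430 + 175265} = \sqrt{364695}$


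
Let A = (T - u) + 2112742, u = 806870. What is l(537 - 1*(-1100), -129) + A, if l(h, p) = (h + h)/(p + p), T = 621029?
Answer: 248568592/129 ≈ 1.9269e+6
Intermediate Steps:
l(h, p) = h/p (l(h, p) = (2*h)/((2*p)) = (2*h)*(1/(2*p)) = h/p)
A = 1926901 (A = (621029 - 1*806870) + 2112742 = (621029 - 806870) + 2112742 = -185841 + 2112742 = 1926901)
l(537 - 1*(-1100), -129) + A = (537 - 1*(-1100))/(-129) + 1926901 = (537 + 1100)*(-1/129) + 1926901 = 1637*(-1/129) + 1926901 = -1637/129 + 1926901 = 248568592/129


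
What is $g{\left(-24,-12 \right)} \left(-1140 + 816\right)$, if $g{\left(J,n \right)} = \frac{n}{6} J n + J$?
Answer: $194400$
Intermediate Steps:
$g{\left(J,n \right)} = J + \frac{J n^{2}}{6}$ ($g{\left(J,n \right)} = n \frac{1}{6} J n + J = \frac{n}{6} J n + J = \frac{J n}{6} n + J = \frac{J n^{2}}{6} + J = J + \frac{J n^{2}}{6}$)
$g{\left(-24,-12 \right)} \left(-1140 + 816\right) = \frac{1}{6} \left(-24\right) \left(6 + \left(-12\right)^{2}\right) \left(-1140 + 816\right) = \frac{1}{6} \left(-24\right) \left(6 + 144\right) \left(-324\right) = \frac{1}{6} \left(-24\right) 150 \left(-324\right) = \left(-600\right) \left(-324\right) = 194400$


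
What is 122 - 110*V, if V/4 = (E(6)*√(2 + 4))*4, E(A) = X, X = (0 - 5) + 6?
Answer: 122 - 1760*√6 ≈ -4189.1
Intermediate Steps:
X = 1 (X = -5 + 6 = 1)
E(A) = 1
V = 16*√6 (V = 4*((1*√(2 + 4))*4) = 4*((1*√6)*4) = 4*(√6*4) = 4*(4*√6) = 16*√6 ≈ 39.192)
122 - 110*V = 122 - 1760*√6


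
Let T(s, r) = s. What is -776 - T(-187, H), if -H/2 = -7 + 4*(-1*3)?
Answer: -589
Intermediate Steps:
H = 38 (H = -2*(-7 + 4*(-1*3)) = -2*(-7 + 4*(-3)) = -2*(-7 - 12) = -2*(-19) = 38)
-776 - T(-187, H) = -776 - 1*(-187) = -776 + 187 = -589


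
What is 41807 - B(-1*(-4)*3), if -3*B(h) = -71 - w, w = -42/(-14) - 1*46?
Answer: 125393/3 ≈ 41798.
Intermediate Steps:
w = -43 (w = -42*(-1/14) - 46 = 3 - 46 = -43)
B(h) = 28/3 (B(h) = -(-71 - 1*(-43))/3 = -(-71 + 43)/3 = -⅓*(-28) = 28/3)
41807 - B(-1*(-4)*3) = 41807 - 1*28/3 = 41807 - 28/3 = 125393/3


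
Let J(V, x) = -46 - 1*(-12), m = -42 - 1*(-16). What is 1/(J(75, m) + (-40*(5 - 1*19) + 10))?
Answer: 1/536 ≈ 0.0018657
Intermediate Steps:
m = -26 (m = -42 + 16 = -26)
J(V, x) = -34 (J(V, x) = -46 + 12 = -34)
1/(J(75, m) + (-40*(5 - 1*19) + 10)) = 1/(-34 + (-40*(5 - 1*19) + 10)) = 1/(-34 + (-40*(5 - 19) + 10)) = 1/(-34 + (-40*(-14) + 10)) = 1/(-34 + (560 + 10)) = 1/(-34 + 570) = 1/536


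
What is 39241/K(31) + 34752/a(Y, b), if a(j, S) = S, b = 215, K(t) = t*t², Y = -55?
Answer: 1043733647/6405065 ≈ 162.95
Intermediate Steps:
K(t) = t³
39241/K(31) + 34752/a(Y, b) = 39241/(31³) + 34752/215 = 39241/29791 + 34752*(1/215) = 39241*(1/29791) + 34752/215 = 39241/29791 + 34752/215 = 1043733647/6405065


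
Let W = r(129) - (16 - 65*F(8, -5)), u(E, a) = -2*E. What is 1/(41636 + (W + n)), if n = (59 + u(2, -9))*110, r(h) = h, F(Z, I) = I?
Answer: 1/47474 ≈ 2.1064e-5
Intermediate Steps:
n = 6050 (n = (59 - 2*2)*110 = (59 - 4)*110 = 55*110 = 6050)
W = -212 (W = 129 - (16 - 65*(-5)) = 129 - (16 + 325) = 129 - 1*341 = 129 - 341 = -212)
1/(41636 + (W + n)) = 1/(41636 + (-212 + 6050)) = 1/(41636 + 5838) = 1/47474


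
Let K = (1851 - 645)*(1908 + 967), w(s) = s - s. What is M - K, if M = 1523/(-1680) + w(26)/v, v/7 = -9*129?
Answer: -5824981523/1680 ≈ -3.4673e+6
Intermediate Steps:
v = -8127 (v = 7*(-9*129) = 7*(-1161) = -8127)
w(s) = 0
M = -1523/1680 (M = 1523/(-1680) + 0/(-8127) = 1523*(-1/1680) + 0*(-1/8127) = -1523/1680 + 0 = -1523/1680 ≈ -0.90655)
K = 3467250 (K = 1206*2875 = 3467250)
M - K = -1523/1680 - 1*3467250 = -1523/1680 - 3467250 = -5824981523/1680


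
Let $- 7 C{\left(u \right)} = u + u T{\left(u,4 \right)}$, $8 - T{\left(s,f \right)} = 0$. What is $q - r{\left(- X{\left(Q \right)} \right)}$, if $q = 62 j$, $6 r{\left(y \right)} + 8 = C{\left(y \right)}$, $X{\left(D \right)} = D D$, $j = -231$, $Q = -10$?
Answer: $- \frac{301184}{21} \approx -14342.0$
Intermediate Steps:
$T{\left(s,f \right)} = 8$ ($T{\left(s,f \right)} = 8 - 0 = 8 + 0 = 8$)
$X{\left(D \right)} = D^{2}$
$C{\left(u \right)} = - \frac{9 u}{7}$ ($C{\left(u \right)} = - \frac{u + u 8}{7} = - \frac{u + 8 u}{7} = - \frac{9 u}{7}$)
$r{\left(y \right)} = - \frac{4}{3} - \frac{3 y}{14}$ ($r{\left(y \right)} = - \frac{4}{3} + \frac{\left(- \frac{9}{7}\right) y}{6} = - \frac{4}{3} - \frac{3 y}{14}$)
$q = -14322$ ($q = 62 \left(-231\right) = -14322$)
$q - r{\left(- X{\left(Q \right)} \right)} = -14322 - \left(- \frac{4}{3} - \frac{3 \left(- \left(-10\right)^{2}\right)}{14}\right) = -14322 - \left(- \frac{4}{3} - \frac{3 \left(\left(-1\right) 100\right)}{14}\right) = -14322 - \left(- \frac{4}{3} - - \frac{150}{7}\right) = -14322 - \left(- \frac{4}{3} + \frac{150}{7}\right) = -14322 - \frac{422}{21} = - \frac{301184}{21}$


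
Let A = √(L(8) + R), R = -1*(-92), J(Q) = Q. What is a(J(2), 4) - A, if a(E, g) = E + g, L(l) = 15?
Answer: 6 - √107 ≈ -4.3441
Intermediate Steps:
R = 92
A = √107 (A = √(15 + 92) = √107 ≈ 10.344)
a(J(2), 4) - A = (2 + 4) - √107 = 6 - √107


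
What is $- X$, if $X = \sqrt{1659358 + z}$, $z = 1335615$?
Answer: $- \sqrt{2994973} \approx -1730.6$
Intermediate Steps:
$X = \sqrt{2994973}$ ($X = \sqrt{1659358 + 1335615} = \sqrt{2994973} \approx 1730.6$)
$- X = - \sqrt{2994973}$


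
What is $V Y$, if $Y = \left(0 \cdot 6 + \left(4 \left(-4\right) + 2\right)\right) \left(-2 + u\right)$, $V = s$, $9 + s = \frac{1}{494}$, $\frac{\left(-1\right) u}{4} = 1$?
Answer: $- \frac{186690}{247} \approx -755.83$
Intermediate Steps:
$u = -4$ ($u = \left(-4\right) 1 = -4$)
$s = - \frac{4445}{494}$ ($s = -9 + \frac{1}{494} = - \frac{4445}{494} \approx -8.998$)
$V = - \frac{4445}{494} \approx -8.998$
$Y = 84$ ($Y = \left(0 \cdot 6 + \left(4 \left(-4\right) + 2\right)\right) \left(-2 - 4\right) = \left(0 + \left(-16 + 2\right)\right) \left(-6\right) = \left(0 - 14\right) \left(-6\right) = \left(-14\right) \left(-6\right) = 84$)
$V Y = \left(- \frac{4445}{494}\right) 84 = - \frac{186690}{247}$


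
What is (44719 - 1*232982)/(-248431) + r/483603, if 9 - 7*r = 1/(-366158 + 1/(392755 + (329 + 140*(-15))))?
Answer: 4344719496801454241526/5733252007014136261201 ≈ 0.75781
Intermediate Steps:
r = 184065380889/143161919471 (r = 9/7 - 1/(7*(-366158 + 1/(392755 + (329 + 140*(-15))))) = 9/7 - 1/(7*(-366158 + 1/(392755 + (329 - 2100)))) = 9/7 - 1/(7*(-366158 + 1/(392755 - 1771))) = 9/7 - 1/(7*(-366158 + 1/390984)) = 9/7 - 1/(7*(-143161919471/390984)) = 9/7 - ⅐*(-390984/143161919471) = 9/7 + 390984/1002133436297 = 184065380889/143161919471 ≈ 1.2857)
(44719 - 1*232982)/(-248431) + r/483603 = (44719 - 1*232982)/(-248431) + (184065380889/143161919471)/483603 = (44719 - 232982)*(-1/248431) + (184065380889/143161919471)*(1/483603) = -188263*(-1/248431) + 61355126963/23077844580644671 = 188263/248431 + 61355126963/23077844580644671 = 4344719496801454241526/5733252007014136261201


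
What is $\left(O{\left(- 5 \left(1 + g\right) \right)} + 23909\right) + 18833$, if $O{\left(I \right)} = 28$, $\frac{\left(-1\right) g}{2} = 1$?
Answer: $42770$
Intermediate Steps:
$g = -2$ ($g = \left(-2\right) 1 = -2$)
$\left(O{\left(- 5 \left(1 + g\right) \right)} + 23909\right) + 18833 = \left(28 + 23909\right) + 18833 = 23937 + 18833 = 42770$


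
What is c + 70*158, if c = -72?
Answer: 10988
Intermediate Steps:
c + 70*158 = -72 + 70*158 = -72 + 11060 = 10988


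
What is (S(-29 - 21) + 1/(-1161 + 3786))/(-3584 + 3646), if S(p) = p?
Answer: -131249/162750 ≈ -0.80645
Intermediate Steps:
(S(-29 - 21) + 1/(-1161 + 3786))/(-3584 + 3646) = ((-29 - 21) + 1/(-1161 + 3786))/(-3584 + 3646) = (-50 + 1/2625)/62 = (-50 + 1/2625)*(1/62) = -131249/2625*1/62 = -131249/162750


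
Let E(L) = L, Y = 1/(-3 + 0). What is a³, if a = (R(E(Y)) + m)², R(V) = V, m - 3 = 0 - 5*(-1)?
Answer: 148035889/729 ≈ 2.0307e+5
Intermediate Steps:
Y = -⅓ (Y = 1/(-3) = -⅓ ≈ -0.33333)
m = 8 (m = 3 + (0 - 5*(-1)) = 3 + (0 + 5) = 3 + 5 = 8)
a = 529/9 (a = (-⅓ + 8)² = (23/3)² = 529/9 ≈ 58.778)
a³ = (529/9)³ = 148035889/729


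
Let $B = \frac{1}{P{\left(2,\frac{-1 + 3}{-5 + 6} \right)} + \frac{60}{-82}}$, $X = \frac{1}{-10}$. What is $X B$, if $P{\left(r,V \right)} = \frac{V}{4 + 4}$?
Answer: $\frac{82}{395} \approx 0.20759$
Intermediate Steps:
$X = - \frac{1}{10} \approx -0.1$
$P{\left(r,V \right)} = \frac{V}{8}$
$B = - \frac{164}{79}$ ($B = \frac{1}{\frac{\left(-1 + 3\right) \frac{1}{-5 + 6}}{8} + \frac{60}{-82}} = \frac{1}{\frac{2 \cdot 1^{-1}}{8} + 60 \left(- \frac{1}{82}\right)} = \frac{1}{\frac{2 \cdot 1}{8} - \frac{30}{41}} = \frac{1}{\frac{1}{8} \cdot 2 - \frac{30}{41}} = \frac{1}{\frac{1}{4} - \frac{30}{41}} = \frac{1}{- \frac{79}{164}} = - \frac{164}{79} \approx -2.076$)
$X B = \left(- \frac{1}{10}\right) \left(- \frac{164}{79}\right) = \frac{82}{395}$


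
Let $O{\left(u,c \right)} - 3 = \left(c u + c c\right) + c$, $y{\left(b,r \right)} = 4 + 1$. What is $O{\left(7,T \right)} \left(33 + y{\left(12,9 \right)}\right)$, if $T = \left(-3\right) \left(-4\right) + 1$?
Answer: $10488$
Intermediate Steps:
$y{\left(b,r \right)} = 5$
$T = 13$ ($T = 12 + 1 = 13$)
$O{\left(u,c \right)} = 3 + c + c^{2} + c u$ ($O{\left(u,c \right)} = 3 + \left(\left(c u + c c\right) + c\right) = 3 + \left(\left(c u + c^{2}\right) + c\right) = 3 + \left(\left(c^{2} + c u\right) + c\right) = 3 + \left(c + c^{2} + c u\right) = 3 + c + c^{2} + c u$)
$O{\left(7,T \right)} \left(33 + y{\left(12,9 \right)}\right) = \left(3 + 13 + 13^{2} + 13 \cdot 7\right) \left(33 + 5\right) = \left(3 + 13 + 169 + 91\right) 38 = 276 \cdot 38 = 10488$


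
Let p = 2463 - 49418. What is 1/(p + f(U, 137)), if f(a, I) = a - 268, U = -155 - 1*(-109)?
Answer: -1/47269 ≈ -2.1156e-5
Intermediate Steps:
U = -46 (U = -155 + 109 = -46)
f(a, I) = -268 + a
p = -46955
1/(p + f(U, 137)) = 1/(-46955 + (-268 - 46)) = 1/(-46955 - 314) = 1/(-47269) = -1/47269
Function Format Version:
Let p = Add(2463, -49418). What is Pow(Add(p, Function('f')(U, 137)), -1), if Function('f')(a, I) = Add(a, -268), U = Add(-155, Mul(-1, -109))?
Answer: Rational(-1, 47269) ≈ -2.1156e-5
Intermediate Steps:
U = -46 (U = Add(-155, 109) = -46)
Function('f')(a, I) = Add(-268, a)
p = -46955
Pow(Add(p, Function('f')(U, 137)), -1) = Pow(Add(-46955, Add(-268, -46)), -1) = Pow(Add(-46955, -314), -1) = Pow(-47269, -1) = Rational(-1, 47269)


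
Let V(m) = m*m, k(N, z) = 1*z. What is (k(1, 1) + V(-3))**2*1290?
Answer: 129000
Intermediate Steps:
k(N, z) = z
V(m) = m**2
(k(1, 1) + V(-3))**2*1290 = (1 + (-3)**2)**2*1290 = (1 + 9)**2*1290 = 10**2*1290 = 100*1290 = 129000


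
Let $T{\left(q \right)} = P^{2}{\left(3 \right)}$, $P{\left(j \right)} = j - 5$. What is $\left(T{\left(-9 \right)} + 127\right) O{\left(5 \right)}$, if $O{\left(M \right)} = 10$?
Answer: $1310$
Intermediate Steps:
$P{\left(j \right)} = -5 + j$ ($P{\left(j \right)} = j - 5 = -5 + j$)
$T{\left(q \right)} = 4$ ($T{\left(q \right)} = \left(-5 + 3\right)^{2} = \left(-2\right)^{2} = 4$)
$\left(T{\left(-9 \right)} + 127\right) O{\left(5 \right)} = \left(4 + 127\right) 10 = 131 \cdot 10 = 1310$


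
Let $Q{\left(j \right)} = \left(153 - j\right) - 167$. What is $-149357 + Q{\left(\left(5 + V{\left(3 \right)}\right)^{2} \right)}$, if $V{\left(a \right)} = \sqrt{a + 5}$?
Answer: $-149404 - 20 \sqrt{2} \approx -1.4943 \cdot 10^{5}$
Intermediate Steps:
$V{\left(a \right)} = \sqrt{5 + a}$
$Q{\left(j \right)} = -14 - j$
$-149357 + Q{\left(\left(5 + V{\left(3 \right)}\right)^{2} \right)} = -149357 - \left(14 + \left(5 + \sqrt{5 + 3}\right)^{2}\right) = -149357 - \left(14 + \left(5 + \sqrt{8}\right)^{2}\right) = -149357 - \left(14 + \left(5 + 2 \sqrt{2}\right)^{2}\right) = -149371 - \left(5 + 2 \sqrt{2}\right)^{2}$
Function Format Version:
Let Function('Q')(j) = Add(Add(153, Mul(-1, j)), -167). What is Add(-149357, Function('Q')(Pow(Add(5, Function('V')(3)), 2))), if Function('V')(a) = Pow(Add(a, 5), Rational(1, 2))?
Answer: Add(-149404, Mul(-20, Pow(2, Rational(1, 2)))) ≈ -1.4943e+5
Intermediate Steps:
Function('V')(a) = Pow(Add(5, a), Rational(1, 2))
Function('Q')(j) = Add(-14, Mul(-1, j))
Add(-149357, Function('Q')(Pow(Add(5, Function('V')(3)), 2))) = Add(-149357, Add(-14, Mul(-1, Pow(Add(5, Pow(Add(5, 3), Rational(1, 2))), 2)))) = Add(-149357, Add(-14, Mul(-1, Pow(Add(5, Pow(8, Rational(1, 2))), 2)))) = Add(-149357, Add(-14, Mul(-1, Pow(Add(5, Mul(2, Pow(2, Rational(1, 2)))), 2)))) = Add(-149371, Mul(-1, Pow(Add(5, Mul(2, Pow(2, Rational(1, 2)))), 2)))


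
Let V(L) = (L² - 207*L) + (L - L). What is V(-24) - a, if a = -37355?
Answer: 42899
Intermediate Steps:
V(L) = L² - 207*L (V(L) = (L² - 207*L) + 0 = L² - 207*L)
V(-24) - a = -24*(-207 - 24) - 1*(-37355) = -24*(-231) + 37355 = 5544 + 37355 = 42899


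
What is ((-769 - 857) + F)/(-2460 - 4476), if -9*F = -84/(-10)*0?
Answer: 271/1156 ≈ 0.23443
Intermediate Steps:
F = 0 (F = -(-84/(-10))*0/9 = -(-84*(-1)/10)*0/9 = -(-6*(-7/5))*0/9 = -14*0/15 = -⅑*0 = 0)
((-769 - 857) + F)/(-2460 - 4476) = ((-769 - 857) + 0)/(-2460 - 4476) = (-1626 + 0)/(-6936) = -1626*(-1/6936) = 271/1156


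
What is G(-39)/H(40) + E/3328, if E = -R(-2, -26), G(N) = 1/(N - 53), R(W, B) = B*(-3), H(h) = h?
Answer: -349/14720 ≈ -0.023709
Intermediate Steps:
R(W, B) = -3*B
G(N) = 1/(-53 + N)
E = -78 (E = -(-3)*(-26) = -1*78 = -78)
G(-39)/H(40) + E/3328 = 1/(-53 - 39*40) - 78/3328 = (1/40)/(-92) - 78*1/3328 = -1/92*1/40 - 3/128 = -1/3680 - 3/128 = -349/14720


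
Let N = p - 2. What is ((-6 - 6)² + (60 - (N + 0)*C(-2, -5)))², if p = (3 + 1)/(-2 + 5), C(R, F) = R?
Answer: 369664/9 ≈ 41074.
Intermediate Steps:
p = 4/3 ≈ 1.3333
N = -⅔ (N = 4/3 - 2 = -⅔ ≈ -0.66667)
((-6 - 6)² + (60 - (N + 0)*C(-2, -5)))² = ((-6 - 6)² + (60 - (-⅔ + 0)*(-2)))² = ((-12)² + (60 - (-2)*(-2)/3))² = (144 + (60 - 1*4/3))² = (144 + (60 - 4/3))² = (144 + 176/3)² = (608/3)² = 369664/9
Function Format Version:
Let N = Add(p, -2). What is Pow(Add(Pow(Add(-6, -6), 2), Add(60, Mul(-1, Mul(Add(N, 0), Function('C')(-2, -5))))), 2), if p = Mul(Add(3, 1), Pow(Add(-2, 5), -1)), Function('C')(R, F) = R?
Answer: Rational(369664, 9) ≈ 41074.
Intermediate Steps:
p = Rational(4, 3) (p = Mul(4, Pow(3, -1)) = Mul(4, Rational(1, 3)) = Rational(4, 3) ≈ 1.3333)
N = Rational(-2, 3) (N = Add(Rational(4, 3), -2) = Rational(-2, 3) ≈ -0.66667)
Pow(Add(Pow(Add(-6, -6), 2), Add(60, Mul(-1, Mul(Add(N, 0), Function('C')(-2, -5))))), 2) = Pow(Add(Pow(Add(-6, -6), 2), Add(60, Mul(-1, Mul(Add(Rational(-2, 3), 0), -2)))), 2) = Pow(Add(Pow(-12, 2), Add(60, Mul(-1, Mul(Rational(-2, 3), -2)))), 2) = Pow(Add(144, Add(60, Mul(-1, Rational(4, 3)))), 2) = Pow(Add(144, Add(60, Rational(-4, 3))), 2) = Pow(Add(144, Rational(176, 3)), 2) = Pow(Rational(608, 3), 2) = Rational(369664, 9)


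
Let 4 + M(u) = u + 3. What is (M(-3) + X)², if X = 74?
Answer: 4900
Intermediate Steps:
M(u) = -1 + u (M(u) = -4 + (u + 3) = -4 + (3 + u) = -1 + u)
(M(-3) + X)² = ((-1 - 3) + 74)² = (-4 + 74)² = 70² = 4900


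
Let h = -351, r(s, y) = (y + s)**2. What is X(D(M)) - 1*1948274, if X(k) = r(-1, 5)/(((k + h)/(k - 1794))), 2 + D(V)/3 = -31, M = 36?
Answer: -146115502/75 ≈ -1.9482e+6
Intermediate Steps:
r(s, y) = (s + y)**2
D(V) = -99 (D(V) = -6 + 3*(-31) = -6 - 93 = -99)
X(k) = 16*(-1794 + k)/(-351 + k) (X(k) = (-1 + 5)**2/(((k - 351)/(k - 1794))) = 4**2/(((-351 + k)/(-1794 + k))) = 16/(((-351 + k)/(-1794 + k))) = 16*((-1794 + k)/(-351 + k)) = 16*(-1794 + k)/(-351 + k))
X(D(M)) - 1*1948274 = 16*(-1794 - 99)/(-351 - 99) - 1*1948274 = 16*(-1893)/(-450) - 1948274 = 16*(-1/450)*(-1893) - 1948274 = 5048/75 - 1948274 = -146115502/75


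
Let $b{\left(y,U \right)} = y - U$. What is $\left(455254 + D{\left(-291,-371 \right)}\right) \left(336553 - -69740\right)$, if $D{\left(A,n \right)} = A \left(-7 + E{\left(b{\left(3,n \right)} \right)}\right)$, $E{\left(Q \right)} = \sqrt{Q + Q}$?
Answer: $185794132263 - 236462526 \sqrt{187} \approx 1.8256 \cdot 10^{11}$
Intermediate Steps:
$E{\left(Q \right)} = \sqrt{2} \sqrt{Q}$ ($E{\left(Q \right)} = \sqrt{2 Q} = \sqrt{2} \sqrt{Q}$)
$D{\left(A,n \right)} = A \left(-7 + \sqrt{2} \sqrt{3 - n}\right)$
$\left(455254 + D{\left(-291,-371 \right)}\right) \left(336553 - -69740\right) = \left(455254 - 291 \left(-7 + \sqrt{6 - -742}\right)\right) \left(336553 - -69740\right) = \left(455254 - 291 \left(-7 + \sqrt{6 + 742}\right)\right) \left(336553 + 69740\right) = \left(455254 - 291 \left(-7 + \sqrt{748}\right)\right) 406293 = \left(455254 - 291 \left(-7 + 2 \sqrt{187}\right)\right) 406293 = \left(455254 + \left(2037 - 582 \sqrt{187}\right)\right) 406293 = \left(457291 - 582 \sqrt{187}\right) 406293 = 185794132263 - 236462526 \sqrt{187}$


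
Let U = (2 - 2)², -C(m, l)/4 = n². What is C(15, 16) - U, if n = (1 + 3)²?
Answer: -1024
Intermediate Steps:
n = 16 (n = 4² = 16)
C(m, l) = -1024 (C(m, l) = -4*16² = -4*256 = -1024)
U = 0 (U = 0² = 0)
C(15, 16) - U = -1024 - 1*0 = -1024 + 0 = -1024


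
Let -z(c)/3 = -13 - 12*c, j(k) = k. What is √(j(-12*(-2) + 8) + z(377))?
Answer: √13643 ≈ 116.80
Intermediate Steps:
z(c) = 39 + 36*c (z(c) = -3*(-13 - 12*c) = 39 + 36*c)
√(j(-12*(-2) + 8) + z(377)) = √((-12*(-2) + 8) + (39 + 36*377)) = √((24 + 8) + (39 + 13572)) = √(32 + 13611) = √13643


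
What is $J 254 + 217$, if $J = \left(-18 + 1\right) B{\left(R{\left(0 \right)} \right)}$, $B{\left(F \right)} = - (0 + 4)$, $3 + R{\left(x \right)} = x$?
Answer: $17489$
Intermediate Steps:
$R{\left(x \right)} = -3 + x$
$B{\left(F \right)} = -4$ ($B{\left(F \right)} = \left(-1\right) 4 = -4$)
$J = 68$ ($J = \left(-18 + 1\right) \left(-4\right) = \left(-17\right) \left(-4\right) = 68$)
$J 254 + 217 = 68 \cdot 254 + 217 = 17272 + 217 = 17489$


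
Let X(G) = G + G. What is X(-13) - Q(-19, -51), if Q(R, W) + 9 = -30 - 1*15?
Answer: 28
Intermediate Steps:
Q(R, W) = -54 (Q(R, W) = -9 + (-30 - 1*15) = -9 + (-30 - 15) = -9 - 45 = -54)
X(G) = 2*G
X(-13) - Q(-19, -51) = 2*(-13) - 1*(-54) = -26 + 54 = 28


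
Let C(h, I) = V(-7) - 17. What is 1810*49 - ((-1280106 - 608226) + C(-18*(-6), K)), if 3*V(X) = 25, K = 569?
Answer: 5931092/3 ≈ 1.9770e+6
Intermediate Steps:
V(X) = 25/3 (V(X) = (1/3)*25 = 25/3)
C(h, I) = -26/3 (C(h, I) = 25/3 - 17 = -26/3)
1810*49 - ((-1280106 - 608226) + C(-18*(-6), K)) = 1810*49 - ((-1280106 - 608226) - 26/3) = 88690 - (-1888332 - 26/3) = 88690 - 1*(-5665022/3) = 88690 + 5665022/3 = 5931092/3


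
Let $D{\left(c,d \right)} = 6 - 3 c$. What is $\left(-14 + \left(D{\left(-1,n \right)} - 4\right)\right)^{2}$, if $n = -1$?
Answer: $81$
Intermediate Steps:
$\left(-14 + \left(D{\left(-1,n \right)} - 4\right)\right)^{2} = \left(-14 + \left(\left(6 - -3\right) - 4\right)\right)^{2} = \left(-14 + \left(\left(6 + 3\right) - 4\right)\right)^{2} = \left(-14 + \left(9 - 4\right)\right)^{2} = \left(-14 + 5\right)^{2} = \left(-9\right)^{2} = 81$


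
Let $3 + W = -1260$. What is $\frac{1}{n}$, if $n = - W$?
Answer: $\frac{1}{1263} \approx 0.00079177$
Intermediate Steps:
$W = -1263$ ($W = -3 - 1260 = -1263$)
$n = 1263$ ($n = \left(-1\right) \left(-1263\right) = 1263$)
$\frac{1}{n} = \frac{1}{1263}$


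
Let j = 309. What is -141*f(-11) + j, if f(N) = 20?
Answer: -2511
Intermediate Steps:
-141*f(-11) + j = -141*20 + 309 = -2820 + 309 = -2511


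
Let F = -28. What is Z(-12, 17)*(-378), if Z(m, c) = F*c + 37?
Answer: 165942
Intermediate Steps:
Z(m, c) = 37 - 28*c (Z(m, c) = -28*c + 37 = 37 - 28*c)
Z(-12, 17)*(-378) = (37 - 28*17)*(-378) = (37 - 476)*(-378) = -439*(-378) = 165942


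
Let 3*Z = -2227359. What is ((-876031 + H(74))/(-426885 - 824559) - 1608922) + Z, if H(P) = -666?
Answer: -2942613258803/1251444 ≈ -2.3514e+6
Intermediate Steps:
Z = -742453 (Z = (1/3)*(-2227359) = -742453)
((-876031 + H(74))/(-426885 - 824559) - 1608922) + Z = ((-876031 - 666)/(-426885 - 824559) - 1608922) - 742453 = (-876697/(-1251444) - 1608922) - 742453 = (-876697*(-1/1251444) - 1608922) - 742453 = (876697/1251444 - 1608922) - 742453 = -2013474906671/1251444 - 742453 = -2942613258803/1251444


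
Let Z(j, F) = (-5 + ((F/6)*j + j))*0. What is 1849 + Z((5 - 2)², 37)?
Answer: 1849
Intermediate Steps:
Z(j, F) = 0 (Z(j, F) = (-5 + ((F*(⅙))*j + j))*0 = (-5 + ((F/6)*j + j))*0 = (-5 + (F*j/6 + j))*0 = (-5 + (j + F*j/6))*0 = (-5 + j + F*j/6)*0 = 0)
1849 + Z((5 - 2)², 37) = 1849 + 0 = 1849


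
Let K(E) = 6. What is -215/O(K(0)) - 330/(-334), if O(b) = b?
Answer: -34915/1002 ≈ -34.845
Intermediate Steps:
-215/O(K(0)) - 330/(-334) = -215/6 - 330/(-334) = -215*⅙ - 330*(-1/334) = -215/6 + 165/167 = -34915/1002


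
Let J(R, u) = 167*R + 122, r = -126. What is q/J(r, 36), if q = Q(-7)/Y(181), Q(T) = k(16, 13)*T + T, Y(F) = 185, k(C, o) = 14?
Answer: 21/774040 ≈ 2.7130e-5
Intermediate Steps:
Q(T) = 15*T (Q(T) = 14*T + T = 15*T)
J(R, u) = 122 + 167*R
q = -21/37 (q = (15*(-7))/185 = -105*1/185 = -21/37 ≈ -0.56757)
q/J(r, 36) = -21/(37*(122 + 167*(-126))) = -21/(37*(122 - 21042)) = -21/37/(-20920) = -21/37*(-1/20920) = 21/774040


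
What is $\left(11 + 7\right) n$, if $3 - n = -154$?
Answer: $2826$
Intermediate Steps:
$n = 157$ ($n = 3 - -154 = 3 + 154 = 157$)
$\left(11 + 7\right) n = \left(11 + 7\right) 157 = 18 \cdot 157 = 2826$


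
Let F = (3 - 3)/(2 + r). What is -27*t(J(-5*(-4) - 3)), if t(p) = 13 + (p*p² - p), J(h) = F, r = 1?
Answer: -351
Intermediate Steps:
F = 0 (F = (3 - 3)/(2 + 1) = 0/3 = 0*(⅓) = 0)
J(h) = 0
t(p) = 13 + p³ - p (t(p) = 13 + (p³ - p) = 13 + p³ - p)
-27*t(J(-5*(-4) - 3)) = -27*(13 + 0³ - 1*0) = -27*(13 + 0 + 0) = -27*13 = -351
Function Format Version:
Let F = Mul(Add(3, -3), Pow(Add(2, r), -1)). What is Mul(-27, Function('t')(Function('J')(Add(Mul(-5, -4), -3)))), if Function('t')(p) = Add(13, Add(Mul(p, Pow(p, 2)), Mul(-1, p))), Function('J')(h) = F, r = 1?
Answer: -351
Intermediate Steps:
F = 0 (F = Mul(Add(3, -3), Pow(Add(2, 1), -1)) = Mul(0, Pow(3, -1)) = Mul(0, Rational(1, 3)) = 0)
Function('J')(h) = 0
Function('t')(p) = Add(13, Pow(p, 3), Mul(-1, p)) (Function('t')(p) = Add(13, Add(Pow(p, 3), Mul(-1, p))) = Add(13, Pow(p, 3), Mul(-1, p)))
Mul(-27, Function('t')(Function('J')(Add(Mul(-5, -4), -3)))) = Mul(-27, Add(13, Pow(0, 3), Mul(-1, 0))) = Mul(-27, Add(13, 0, 0)) = Mul(-27, 13) = -351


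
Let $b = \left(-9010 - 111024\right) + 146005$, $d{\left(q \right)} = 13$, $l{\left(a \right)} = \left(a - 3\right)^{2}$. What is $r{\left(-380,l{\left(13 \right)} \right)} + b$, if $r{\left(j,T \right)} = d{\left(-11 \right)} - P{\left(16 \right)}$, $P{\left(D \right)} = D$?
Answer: $25968$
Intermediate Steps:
$l{\left(a \right)} = \left(-3 + a\right)^{2}$
$r{\left(j,T \right)} = -3$ ($r{\left(j,T \right)} = 13 - 16 = -3$)
$b = 25971$ ($b = -120034 + 146005 = 25971$)
$r{\left(-380,l{\left(13 \right)} \right)} + b = -3 + 25971 = 25968$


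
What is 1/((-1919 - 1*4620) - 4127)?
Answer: -1/10666 ≈ -9.3756e-5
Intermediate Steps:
1/((-1919 - 1*4620) - 4127) = 1/((-1919 - 4620) - 4127) = 1/(-6539 - 4127) = 1/(-10666) = -1/10666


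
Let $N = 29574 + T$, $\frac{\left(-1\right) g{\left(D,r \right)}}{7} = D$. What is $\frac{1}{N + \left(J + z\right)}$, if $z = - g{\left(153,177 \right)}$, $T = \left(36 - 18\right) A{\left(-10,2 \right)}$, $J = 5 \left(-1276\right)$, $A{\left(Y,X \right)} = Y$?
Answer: $\frac{1}{24085} \approx 4.152 \cdot 10^{-5}$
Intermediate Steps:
$g{\left(D,r \right)} = - 7 D$
$J = -6380$
$T = -180$ ($T = \left(36 - 18\right) \left(-10\right) = 18 \left(-10\right) = -180$)
$z = 1071$ ($z = - \left(-7\right) 153 = \left(-1\right) \left(-1071\right) = 1071$)
$N = 29394$ ($N = 29574 - 180 = 29394$)
$\frac{1}{N + \left(J + z\right)} = \frac{1}{29394 + \left(-6380 + 1071\right)} = \frac{1}{29394 - 5309} = \frac{1}{24085}$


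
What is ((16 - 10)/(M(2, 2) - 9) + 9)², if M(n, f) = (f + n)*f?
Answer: 9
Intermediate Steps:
M(n, f) = f*(f + n)
((16 - 10)/(M(2, 2) - 9) + 9)² = ((16 - 10)/(2*(2 + 2) - 9) + 9)² = (6/(2*4 - 9) + 9)² = (6/(8 - 9) + 9)² = (6/(-1) + 9)² = (6*(-1) + 9)² = (-6 + 9)² = 3² = 9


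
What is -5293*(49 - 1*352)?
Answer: 1603779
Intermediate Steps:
-5293*(49 - 1*352) = -5293*(49 - 352) = -5293*(-303) = 1603779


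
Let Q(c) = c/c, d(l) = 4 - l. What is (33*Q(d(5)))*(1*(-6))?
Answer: -198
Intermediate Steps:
Q(c) = 1
(33*Q(d(5)))*(1*(-6)) = (33*1)*(1*(-6)) = 33*(-6) = -198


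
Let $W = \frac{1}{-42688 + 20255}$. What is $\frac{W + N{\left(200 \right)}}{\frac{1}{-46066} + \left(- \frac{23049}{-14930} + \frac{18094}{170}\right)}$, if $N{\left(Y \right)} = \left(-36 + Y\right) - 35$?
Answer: $\frac{1691749875779488}{1416074828984971} \approx 1.1947$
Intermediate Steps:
$W = - \frac{1}{22433}$ ($W = \frac{1}{-22433} = - \frac{1}{22433} \approx -4.4577 \cdot 10^{-5}$)
$N{\left(Y \right)} = -71 + Y$
$\frac{W + N{\left(200 \right)}}{\frac{1}{-46066} + \left(- \frac{23049}{-14930} + \frac{18094}{170}\right)} = \frac{- \frac{1}{22433} + \left(-71 + 200\right)}{\frac{1}{-46066} + \left(- \frac{23049}{-14930} + \frac{18094}{170}\right)} = \frac{- \frac{1}{22433} + 129}{- \frac{1}{46066} + \left(\left(-23049\right) \left(- \frac{1}{14930}\right) + 18094 \cdot \frac{1}{170}\right)} = \frac{2893856}{22433 \left(- \frac{1}{46066} + \left(\frac{23049}{14930} + \frac{9047}{85}\right)\right)} = \frac{2893856}{22433 \left(- \frac{1}{46066} + \frac{5481235}{50762}\right)} = \frac{2893856}{22433 \cdot \frac{63124630187}{584600573}} = \frac{2893856}{22433} \cdot \frac{584600573}{63124630187} = \frac{1691749875779488}{1416074828984971}$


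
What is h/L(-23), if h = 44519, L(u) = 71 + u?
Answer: 44519/48 ≈ 927.48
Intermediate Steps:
h/L(-23) = 44519/(71 - 23) = 44519/48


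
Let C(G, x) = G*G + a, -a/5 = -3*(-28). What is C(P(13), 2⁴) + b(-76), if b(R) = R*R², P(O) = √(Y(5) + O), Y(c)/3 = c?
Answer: -439368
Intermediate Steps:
Y(c) = 3*c
a = -420 (a = -(-15)*(-28) = -5*84 = -420)
P(O) = √(15 + O) (P(O) = √(3*5 + O) = √(15 + O))
C(G, x) = -420 + G² (C(G, x) = G*G - 420 = G² - 420 = -420 + G²)
b(R) = R³
C(P(13), 2⁴) + b(-76) = (-420 + (√(15 + 13))²) + (-76)³ = (-420 + (√28)²) - 438976 = (-420 + (2*√7)²) - 438976 = (-420 + 28) - 438976 = -392 - 438976 = -439368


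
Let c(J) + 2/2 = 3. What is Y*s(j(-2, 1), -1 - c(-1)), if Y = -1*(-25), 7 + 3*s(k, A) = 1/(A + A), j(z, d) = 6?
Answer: -1075/18 ≈ -59.722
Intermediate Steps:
c(J) = 2 (c(J) = -1 + 3 = 2)
s(k, A) = -7/3 + 1/(6*A) (s(k, A) = -7/3 + 1/(3*(A + A)) = -7/3 + 1/(3*((2*A))) = -7/3 + (1/(2*A))/3 = -7/3 + 1/(6*A))
Y = 25
Y*s(j(-2, 1), -1 - c(-1)) = 25*((1 - 14*(-1 - 1*2))/(6*(-1 - 1*2))) = 25*((1 - 14*(-1 - 2))/(6*(-1 - 2))) = 25*((1/6)*(1 - 14*(-3))/(-3)) = 25*((1/6)*(-1/3)*(1 + 42)) = 25*((1/6)*(-1/3)*43) = 25*(-43/18) = -1075/18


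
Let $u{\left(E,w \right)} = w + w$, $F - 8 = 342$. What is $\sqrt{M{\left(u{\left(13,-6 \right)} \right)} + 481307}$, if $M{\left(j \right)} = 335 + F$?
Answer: $2 \sqrt{120498} \approx 694.26$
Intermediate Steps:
$F = 350$ ($F = 8 + 342 = 350$)
$u{\left(E,w \right)} = 2 w$
$M{\left(j \right)} = 685$ ($M{\left(j \right)} = 335 + 350 = 685$)
$\sqrt{M{\left(u{\left(13,-6 \right)} \right)} + 481307} = \sqrt{685 + 481307} = \sqrt{481992} = 2 \sqrt{120498}$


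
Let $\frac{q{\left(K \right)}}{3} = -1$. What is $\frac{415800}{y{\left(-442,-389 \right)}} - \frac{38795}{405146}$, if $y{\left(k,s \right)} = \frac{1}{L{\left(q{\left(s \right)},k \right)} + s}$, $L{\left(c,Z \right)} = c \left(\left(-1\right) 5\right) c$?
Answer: $- \frac{73111512789995}{405146} \approx -1.8046 \cdot 10^{8}$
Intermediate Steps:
$q{\left(K \right)} = -3$ ($q{\left(K \right)} = 3 \left(-1\right) = -3$)
$L{\left(c,Z \right)} = - 5 c^{2}$ ($L{\left(c,Z \right)} = c \left(-5\right) c = - 5 c c = - 5 c^{2}$)
$y{\left(k,s \right)} = \frac{1}{-45 + s}$ ($y{\left(k,s \right)} = \frac{1}{- 5 \left(-3\right)^{2} + s} = \frac{1}{\left(-5\right) 9 + s} = \frac{1}{-45 + s}$)
$\frac{415800}{y{\left(-442,-389 \right)}} - \frac{38795}{405146} = \frac{415800}{\frac{1}{-45 - 389}} - \frac{38795}{405146} = \frac{415800}{\frac{1}{-434}} - \frac{38795}{405146} = \frac{415800}{- \frac{1}{434}} - \frac{38795}{405146} = 415800 \left(-434\right) - \frac{38795}{405146} = -180457200 - \frac{38795}{405146} = - \frac{73111512789995}{405146}$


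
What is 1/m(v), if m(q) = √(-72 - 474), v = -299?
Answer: -I*√546/546 ≈ -0.042796*I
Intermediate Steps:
m(q) = I*√546 (m(q) = √(-546) = I*√546)
1/m(v) = 1/(I*√546) = -I*√546/546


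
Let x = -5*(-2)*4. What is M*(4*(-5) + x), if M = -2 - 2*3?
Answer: -160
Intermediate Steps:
M = -8 (M = -2 - 6 = -8)
x = 40 (x = 10*4 = 40)
M*(4*(-5) + x) = -8*(4*(-5) + 40) = -8*(-20 + 40) = -8*20 = -160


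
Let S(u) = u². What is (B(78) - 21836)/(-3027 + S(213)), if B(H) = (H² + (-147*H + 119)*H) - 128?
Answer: -450473/21171 ≈ -21.278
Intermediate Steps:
B(H) = -128 + H² + H*(119 - 147*H) (B(H) = (H² + (119 - 147*H)*H) - 128 = (H² + H*(119 - 147*H)) - 128 = -128 + H² + H*(119 - 147*H))
(B(78) - 21836)/(-3027 + S(213)) = ((-128 - 146*78² + 119*78) - 21836)/(-3027 + 213²) = ((-128 - 146*6084 + 9282) - 21836)/(-3027 + 45369) = ((-128 - 888264 + 9282) - 21836)/42342 = (-879110 - 21836)*(1/42342) = -900946*1/42342 = -450473/21171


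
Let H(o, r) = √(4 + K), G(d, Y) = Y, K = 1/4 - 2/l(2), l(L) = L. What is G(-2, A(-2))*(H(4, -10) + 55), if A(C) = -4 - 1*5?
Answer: -495 - 9*√13/2 ≈ -511.23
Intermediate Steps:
K = -¾ (K = 1/4 - 2/2 = 1*(¼) - 2*½ = ¼ - 1 = -¾ ≈ -0.75000)
A(C) = -9 (A(C) = -4 - 5 = -9)
H(o, r) = √13/2 (H(o, r) = √(4 - ¾) = √(13/4) = √13/2)
G(-2, A(-2))*(H(4, -10) + 55) = -9*(√13/2 + 55) = -9*(55 + √13/2) = -495 - 9*√13/2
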